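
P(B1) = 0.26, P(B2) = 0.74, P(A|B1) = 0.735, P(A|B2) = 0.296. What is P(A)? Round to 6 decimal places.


P(A) = P(A|B1)*P(B1) + P(A|B2)*P(B2)
P(A|B1)*P(B1) = 0.735 * 0.26 = 0.1911
P(A|B2)*P(B2) = 0.296 * 0.74 = 0.21904
P(A) = 0.1911 + 0.21904 = 0.41014

0.410140


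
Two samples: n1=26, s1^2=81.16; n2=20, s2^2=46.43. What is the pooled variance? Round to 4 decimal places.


sp^2 = ((n1-1)*s1^2 + (n2-1)*s2^2)/(n1+n2-2)
(n1-1)*s1^2 = 25 * 81.16 = 2029
(n2-1)*s2^2 = 19 * 46.43 = 882.17
numerator = 2029 + 882.17 = 2911.17
n1+n2-2 = 44
sp^2 = 2911.17 / 44 = 291117/4400 ≈ 66.162955

66.1630


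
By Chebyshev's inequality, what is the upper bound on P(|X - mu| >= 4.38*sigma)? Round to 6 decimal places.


P <= 1/k^2
k^2 = 4.38^2 = 19.1844
1/k^2 = 1 / 19.1844 ≈ 0.05212569

0.052126


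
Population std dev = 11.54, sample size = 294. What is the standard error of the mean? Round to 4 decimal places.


SE = sigma / sqrt(n)
sqrt(294) ≈ 17.146428
SE = 11.54 / 17.146428 ≈ 0.673026

0.6730


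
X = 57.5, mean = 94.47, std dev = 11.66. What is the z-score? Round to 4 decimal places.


z = (X - mu) / sigma
X - mu = 57.5 - 94.47 = -36.97
z = -36.97 / 11.66 = -3697/1166 ≈ -3.170669

-3.1707


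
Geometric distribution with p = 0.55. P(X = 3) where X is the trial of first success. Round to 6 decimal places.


P = (1-p)^(k-1) * p
(1-p)^(k-1) = 0.45^2 = 0.2025
P = 0.2025 * 0.55 = 0.111375

0.111375


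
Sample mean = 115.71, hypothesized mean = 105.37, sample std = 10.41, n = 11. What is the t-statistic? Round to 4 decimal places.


t = (xbar - mu0) / (s/sqrt(n))
xbar - mu0 = 115.71 - 105.37 = 10.34
sqrt(11) ≈ 3.31662479
s/sqrt(n) = 10.41 / 3.31662479 ≈ 3.13873310
t = 10.34 / 3.13873310 ≈ 3.294323

3.2943


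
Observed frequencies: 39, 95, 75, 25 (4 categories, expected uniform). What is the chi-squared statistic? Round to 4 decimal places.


chi2 = sum((O-E)^2/E), E = total/4
total = 234, E = 234/4 = 58.5
(39 - 58.5)^2 / 58.5 = 380.25 / 58.5 = 6.5
(95 - 58.5)^2 / 58.5 = 1332.25 / 58.5 = 5329/234 ≈ 22.773504
(75 - 58.5)^2 / 58.5 = 272.25 / 58.5 = 121/26 ≈ 4.653846
(25 - 58.5)^2 / 58.5 = 1122.25 / 58.5 = 4489/234 ≈ 19.183761
chi2 = 478/9 ≈ 53.111111

53.1111


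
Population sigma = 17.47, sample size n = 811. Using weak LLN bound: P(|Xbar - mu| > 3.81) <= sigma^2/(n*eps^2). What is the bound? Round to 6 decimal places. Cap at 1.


bound = min(1, sigma^2/(n*eps^2))
sigma^2 = 17.47^2 = 305.2009
n*eps^2 = 811 * 3.81^2 = 811 * 14.5161 = 11772.5571
sigma^2/(n*eps^2) = 305.2009 / 11772.5571 ≈ 0.02592478

0.025925


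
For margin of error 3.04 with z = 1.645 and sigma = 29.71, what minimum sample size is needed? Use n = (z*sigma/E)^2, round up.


z*sigma/E = 1.645 * 29.71 / 3.04 ≈ 16.076628
(z*sigma/E)^2 ≈ 258.457977
round up: n = 259

259


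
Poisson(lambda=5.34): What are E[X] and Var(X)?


E[X] = Var(X) = lambda = 5.34

5.34, 5.34


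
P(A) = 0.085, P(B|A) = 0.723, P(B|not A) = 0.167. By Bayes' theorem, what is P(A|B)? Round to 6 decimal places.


P(A|B) = P(B|A)*P(A) / P(B), P(B) = P(B|A)*P(A) + P(B|not A)*P(not A)
P(B|A)*P(A) = 0.723 * 0.085 = 0.061455
P(B|not A)*P(not A) = 0.167 * 0.915 = 0.152805
P(B) = 0.061455 + 0.152805 = 0.21426
P(A|B) = 0.061455 / 0.21426 ≈ 0.28682442

0.286824


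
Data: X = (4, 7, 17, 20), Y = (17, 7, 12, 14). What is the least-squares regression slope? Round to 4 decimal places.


b = sum((xi-xbar)(yi-ybar)) / sum((xi-xbar)^2)
n = 4, xbar = 48/4 = 12, ybar = 50/4 = 12.5
Sxy = sum((xi-xbar)(yi-ybar)) = 1
Sxx = sum((xi-xbar)^2) = 178
b = Sxy / Sxx = 1/178 ≈ 0.005618

0.0056


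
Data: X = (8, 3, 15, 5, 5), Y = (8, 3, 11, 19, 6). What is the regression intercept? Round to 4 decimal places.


a = ybar - b*xbar, where b = sum((xi-xbar)(yi-ybar)) / sum((xi-xbar)^2)
n = 5, xbar = 36/5 = 7.2, ybar = 47/5 = 9.4
Sxy = sum((xi-xbar)(yi-ybar)) = 24.6
Sxx = sum((xi-xbar)^2) = 88.8
b = Sxy / Sxx = 41/148 ≈ 0.277027
a = 9.4 - 0.277027 * 7.2 = 274/37 ≈ 7.405405

7.4054


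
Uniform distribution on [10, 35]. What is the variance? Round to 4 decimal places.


Var = (b-a)^2 / 12
(b-a)^2 = (35 - 10)^2 = 625
Var = 625/12 ≈ 52.083333

52.0833


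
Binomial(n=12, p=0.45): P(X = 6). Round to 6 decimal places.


P = C(n,k) * p^k * (1-p)^(n-k)
C(12,6) = 924
p^k = 0.45^6 ≈ 0.008303766
(1-p)^(n-k) = 0.55^6 ≈ 0.02768064
P = 924 * 0.008303766 * 0.02768064 ≈ 0.212385

0.212385


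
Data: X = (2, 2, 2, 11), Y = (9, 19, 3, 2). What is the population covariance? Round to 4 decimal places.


Cov = (1/n)*sum((xi-xbar)(yi-ybar))
n = 4, xbar = 17/4 = 4.25, ybar = 33/4 = 8.25
sum((xi-xbar)(yi-ybar)) = -56.25
Cov = -56.25 / 4 = -14.0625

-14.0625


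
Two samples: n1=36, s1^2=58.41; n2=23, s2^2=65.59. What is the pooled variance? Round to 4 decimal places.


sp^2 = ((n1-1)*s1^2 + (n2-1)*s2^2)/(n1+n2-2)
(n1-1)*s1^2 = 35 * 58.41 = 2044.35
(n2-1)*s2^2 = 22 * 65.59 = 1442.98
numerator = 2044.35 + 1442.98 = 3487.33
n1+n2-2 = 57
sp^2 = 3487.33 / 57 = 348733/5700 ≈ 61.181228

61.1812


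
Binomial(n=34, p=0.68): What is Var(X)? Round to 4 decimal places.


Var = n*p*(1-p) = 34 * 0.68 * 0.32 = 7.3984

7.3984


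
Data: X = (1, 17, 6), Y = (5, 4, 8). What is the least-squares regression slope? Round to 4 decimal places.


b = sum((xi-xbar)(yi-ybar)) / sum((xi-xbar)^2)
n = 3, xbar = 24/3 = 8, ybar = 17/3 ≈ 5.666667
Sxy = sum((xi-xbar)(yi-ybar)) = -15
Sxx = sum((xi-xbar)^2) = 134
b = Sxy / Sxx = -15/134 ≈ -0.111940

-0.1119


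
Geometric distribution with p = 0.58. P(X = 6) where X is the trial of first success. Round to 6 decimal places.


P = (1-p)^(k-1) * p
(1-p)^(k-1) = 0.42^5 ≈ 0.01306912
P = 0.01306912 * 0.58 ≈ 0.007580091

0.007580


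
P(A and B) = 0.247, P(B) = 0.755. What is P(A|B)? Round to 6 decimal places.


P(A|B) = P(A and B) / P(B) = 0.247 / 0.755 = 247/755 ≈ 0.32715232

0.327152


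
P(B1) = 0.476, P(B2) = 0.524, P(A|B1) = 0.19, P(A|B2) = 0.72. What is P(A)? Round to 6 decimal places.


P(A) = P(A|B1)*P(B1) + P(A|B2)*P(B2)
P(A|B1)*P(B1) = 0.19 * 0.476 = 0.09044
P(A|B2)*P(B2) = 0.72 * 0.524 = 0.37728
P(A) = 0.09044 + 0.37728 = 0.46772

0.467720


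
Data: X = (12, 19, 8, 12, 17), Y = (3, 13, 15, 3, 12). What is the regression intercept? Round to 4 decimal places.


a = ybar - b*xbar, where b = sum((xi-xbar)(yi-ybar)) / sum((xi-xbar)^2)
n = 5, xbar = 68/5 = 13.6, ybar = 46/5 = 9.2
Sxy = sum((xi-xbar)(yi-ybar)) = 17.4
Sxx = sum((xi-xbar)^2) = 77.2
b = Sxy / Sxx = 87/386 ≈ 0.225389
a = 9.2 - 0.225389 * 13.6 = 1184/193 ≈ 6.134715

6.1347


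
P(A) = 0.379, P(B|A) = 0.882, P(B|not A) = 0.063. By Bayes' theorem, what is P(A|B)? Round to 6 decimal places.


P(A|B) = P(B|A)*P(A) / P(B), P(B) = P(B|A)*P(A) + P(B|not A)*P(not A)
P(B|A)*P(A) = 0.882 * 0.379 = 0.334278
P(B|not A)*P(not A) = 0.063 * 0.621 = 0.039123
P(B) = 0.334278 + 0.039123 = 0.373401
P(A|B) = 0.334278 / 0.373401 = 5306/5927 ≈ 0.89522524

0.895225


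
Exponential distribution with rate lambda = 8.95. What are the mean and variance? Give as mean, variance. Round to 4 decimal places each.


mean = 1/lam, var = 1/lam^2
mean = 1 / 8.95 = 20/179 ≈ 0.111732
lam^2 = 8.95^2 = 80.1025
var = 1 / 80.1025 ≈ 0.012484

0.1117, 0.0125


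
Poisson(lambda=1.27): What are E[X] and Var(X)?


E[X] = Var(X) = lambda = 1.27

1.27, 1.27


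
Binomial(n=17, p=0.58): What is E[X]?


E[X] = n*p = 17 * 0.58 = 9.86

9.86


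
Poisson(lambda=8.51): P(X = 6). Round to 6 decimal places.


P = e^(-lam) * lam^k / k!
e^(-8.51) ≈ 0.0002014438
lam^k = 8.51^6 ≈ 379819.589887
k! = 6! = 720
P = 0.0002014438 * 379819.589887 / 720 ≈ 0.106267

0.106267


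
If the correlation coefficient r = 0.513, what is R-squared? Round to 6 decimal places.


R^2 = r^2 = (0.513)^2 = 0.263169

0.263169


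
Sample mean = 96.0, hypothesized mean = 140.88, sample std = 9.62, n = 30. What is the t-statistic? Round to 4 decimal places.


t = (xbar - mu0) / (s/sqrt(n))
xbar - mu0 = 96.0 - 140.88 = -44.88
sqrt(30) ≈ 5.47722558
s/sqrt(n) = 9.62 / 5.47722558 ≈ 1.75636367
t = -44.88 / 1.75636367 ≈ -25.552795

-25.5528


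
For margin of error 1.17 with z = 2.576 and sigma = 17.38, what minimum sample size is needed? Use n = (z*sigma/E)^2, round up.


z*sigma/E = 2.576 * 17.38 / 1.17 ≈ 38.265709
(z*sigma/E)^2 ≈ 1464.264516
round up: n = 1465

1465


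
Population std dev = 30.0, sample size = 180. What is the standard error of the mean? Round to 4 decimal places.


SE = sigma / sqrt(n)
sqrt(180) ≈ 13.416408
SE = 30.0 / 13.416408 ≈ 2.236068

2.2361


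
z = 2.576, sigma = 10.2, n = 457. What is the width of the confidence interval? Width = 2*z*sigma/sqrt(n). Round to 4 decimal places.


width = 2*z*sigma/sqrt(n)
2*z*sigma = 2 * 2.576 * 10.2 = 52.5504
sqrt(457) ≈ 21.377558
width = 52.5504 / 21.377558 ≈ 2.458204

2.4582


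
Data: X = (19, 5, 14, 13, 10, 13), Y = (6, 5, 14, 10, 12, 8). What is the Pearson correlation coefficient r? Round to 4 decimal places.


r = sum((xi-xbar)(yi-ybar)) / sqrt(sum((xi-xbar)^2) * sum((yi-ybar)^2))
n = 6, xbar = 74/6 = 37/3 ≈ 12.333333, ybar = 55/6 ≈ 9.166667
Sxy = sum((xi-xbar)(yi-ybar)) = 32/3 ≈ 10.666667
Sxx = sum((xi-xbar)^2) = 322/3 ≈ 107.333333
Syy = sum((yi-ybar)^2) = 365/6 ≈ 60.833333
sqrt(Sxx*Syy) ≈ 80.804978
r = Sxy / sqrt(Sxx*Syy) = 10.666667 / 80.804978 ≈ 0.132005

0.1320


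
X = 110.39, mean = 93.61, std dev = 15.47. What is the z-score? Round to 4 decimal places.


z = (X - mu) / sigma
X - mu = 110.39 - 93.61 = 16.78
z = 16.78 / 15.47 = 1678/1547 ≈ 1.084680

1.0847


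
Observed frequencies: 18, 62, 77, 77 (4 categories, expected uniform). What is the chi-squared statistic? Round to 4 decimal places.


chi2 = sum((O-E)^2/E), E = total/4
total = 234, E = 234/4 = 58.5
(18 - 58.5)^2 / 58.5 = 1640.25 / 58.5 = 729/26 ≈ 28.038462
(62 - 58.5)^2 / 58.5 = 12.25 / 58.5 = 49/234 ≈ 0.209402
(77 - 58.5)^2 / 58.5 = 342.25 / 58.5 = 1369/234 ≈ 5.850427
(77 - 58.5)^2 / 58.5 = 342.25 / 58.5 = 1369/234 ≈ 5.850427
chi2 = 1558/39 ≈ 39.948718

39.9487


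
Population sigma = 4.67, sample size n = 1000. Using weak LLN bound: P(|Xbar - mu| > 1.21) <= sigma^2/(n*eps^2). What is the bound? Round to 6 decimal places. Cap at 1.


bound = min(1, sigma^2/(n*eps^2))
sigma^2 = 4.67^2 = 21.8089
n*eps^2 = 1000 * 1.21^2 = 1000 * 1.4641 = 1464.1
sigma^2/(n*eps^2) = 21.8089 / 1464.1 ≈ 0.01489577

0.014896


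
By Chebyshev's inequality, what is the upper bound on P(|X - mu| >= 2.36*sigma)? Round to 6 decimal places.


P <= 1/k^2
k^2 = 2.36^2 = 5.5696
1/k^2 = 1 / 5.5696 = 625/3481 ≈ 0.17954611

0.179546


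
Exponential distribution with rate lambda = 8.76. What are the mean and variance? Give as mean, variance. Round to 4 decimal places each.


mean = 1/lam, var = 1/lam^2
mean = 1 / 8.76 = 25/219 ≈ 0.114155
lam^2 = 8.76^2 = 76.7376
var = 1 / 76.7376 ≈ 0.013031

0.1142, 0.0130


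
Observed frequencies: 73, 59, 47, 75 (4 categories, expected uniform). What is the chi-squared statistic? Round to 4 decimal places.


chi2 = sum((O-E)^2/E), E = total/4
total = 254, E = 254/4 = 63.5
(73 - 63.5)^2 / 63.5 = 90.25 / 63.5 = 361/254 ≈ 1.421260
(59 - 63.5)^2 / 63.5 = 20.25 / 63.5 = 81/254 ≈ 0.318898
(47 - 63.5)^2 / 63.5 = 272.25 / 63.5 = 1089/254 ≈ 4.287402
(75 - 63.5)^2 / 63.5 = 132.25 / 63.5 = 529/254 ≈ 2.082677
chi2 = 1030/127 ≈ 8.110236

8.1102


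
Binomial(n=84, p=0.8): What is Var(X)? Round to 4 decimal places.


Var = n*p*(1-p) = 84 * 0.8 * 0.2 = 13.44

13.4400


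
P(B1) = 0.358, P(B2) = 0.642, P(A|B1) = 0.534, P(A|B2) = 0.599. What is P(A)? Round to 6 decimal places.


P(A) = P(A|B1)*P(B1) + P(A|B2)*P(B2)
P(A|B1)*P(B1) = 0.534 * 0.358 = 0.191172
P(A|B2)*P(B2) = 0.599 * 0.642 = 0.384558
P(A) = 0.191172 + 0.384558 = 0.57573

0.575730


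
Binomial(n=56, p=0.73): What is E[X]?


E[X] = n*p = 56 * 0.73 = 40.88

40.88


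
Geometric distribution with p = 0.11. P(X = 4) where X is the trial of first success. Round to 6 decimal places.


P = (1-p)^(k-1) * p
(1-p)^(k-1) = 0.89^3 = 0.704969
P = 0.704969 * 0.11 = 0.07754659

0.077547


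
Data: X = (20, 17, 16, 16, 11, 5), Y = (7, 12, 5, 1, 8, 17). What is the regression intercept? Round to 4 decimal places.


a = ybar - b*xbar, where b = sum((xi-xbar)(yi-ybar)) / sum((xi-xbar)^2)
n = 6, xbar = 85/6 ≈ 14.166667, ybar = 50/6 = 25/3 ≈ 8.333333
Sxy = sum((xi-xbar)(yi-ybar)) = -286/3 ≈ -95.333333
Sxx = sum((xi-xbar)^2) = 857/6 ≈ 142.833333
b = Sxy / Sxx = -572/857 ≈ -0.667445
a = 8.333333 - (-0.667445) * 14.166667 = 15245/857 ≈ 17.788798

17.7888


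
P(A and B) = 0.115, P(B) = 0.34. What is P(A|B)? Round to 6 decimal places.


P(A|B) = P(A and B) / P(B) = 0.115 / 0.34 = 23/68 ≈ 0.33823529

0.338235


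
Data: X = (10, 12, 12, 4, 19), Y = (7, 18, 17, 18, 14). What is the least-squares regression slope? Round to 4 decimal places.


b = sum((xi-xbar)(yi-ybar)) / sum((xi-xbar)^2)
n = 5, xbar = 57/5 = 11.4, ybar = 74/5 = 14.8
Sxy = sum((xi-xbar)(yi-ybar)) = -15.6
Sxx = sum((xi-xbar)^2) = 115.2
b = Sxy / Sxx = -13/96 ≈ -0.135417

-0.1354


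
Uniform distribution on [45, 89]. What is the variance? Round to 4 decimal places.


Var = (b-a)^2 / 12
(b-a)^2 = (89 - 45)^2 = 1936
Var = 1936/12 ≈ 161.333333

161.3333


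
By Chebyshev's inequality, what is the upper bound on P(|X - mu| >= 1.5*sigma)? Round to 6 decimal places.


P <= 1/k^2
k^2 = 1.5^2 = 2.25
1/k^2 = 1 / 2.25 = 4/9 ≈ 0.44444444

0.444444


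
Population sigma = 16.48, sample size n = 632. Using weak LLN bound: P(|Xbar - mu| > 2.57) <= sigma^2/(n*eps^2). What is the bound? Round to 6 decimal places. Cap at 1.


bound = min(1, sigma^2/(n*eps^2))
sigma^2 = 16.48^2 = 271.5904
n*eps^2 = 632 * 2.57^2 = 632 * 6.6049 = 4174.2968
sigma^2/(n*eps^2) = 271.5904 / 4174.2968 ≈ 0.06506255

0.065063


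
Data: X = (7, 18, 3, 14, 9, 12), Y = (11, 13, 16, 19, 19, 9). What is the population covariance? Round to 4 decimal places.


Cov = (1/n)*sum((xi-xbar)(yi-ybar))
n = 6, xbar = 63/6 = 10.5, ybar = 87/6 = 14.5
sum((xi-xbar)(yi-ybar)) = -9.5
Cov = -9.5 / 6 = -19/12 ≈ -1.583333

-1.5833


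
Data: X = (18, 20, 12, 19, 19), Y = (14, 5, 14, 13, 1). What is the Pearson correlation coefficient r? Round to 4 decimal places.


r = sum((xi-xbar)(yi-ybar)) / sqrt(sum((xi-xbar)^2) * sum((yi-ybar)^2))
n = 5, xbar = 88/5 = 17.6, ybar = 47/5 = 9.4
Sxy = sum((xi-xbar)(yi-ybar)) = -41.2
Sxx = sum((xi-xbar)^2) = 41.2
Syy = sum((yi-ybar)^2) = 145.2
sqrt(Sxx*Syy) ≈ 77.344942
r = Sxy / sqrt(Sxx*Syy) = -41.2 / 77.344942 ≈ -0.532679

-0.5327


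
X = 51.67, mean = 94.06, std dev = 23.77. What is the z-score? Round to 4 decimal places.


z = (X - mu) / sigma
X - mu = 51.67 - 94.06 = -42.39
z = -42.39 / 23.77 = -4239/2377 ≈ -1.783340

-1.7833


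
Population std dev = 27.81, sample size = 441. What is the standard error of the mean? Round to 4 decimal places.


SE = sigma / sqrt(n)
sqrt(441) = 21
SE = 27.81 / 21 = 927/700 ≈ 1.324286

1.3243


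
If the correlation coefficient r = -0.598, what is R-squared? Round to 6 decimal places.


R^2 = r^2 = (-0.598)^2 = 0.357604

0.357604


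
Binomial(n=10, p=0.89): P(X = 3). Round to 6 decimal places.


P = C(n,k) * p^k * (1-p)^(n-k)
C(10,3) = 120
p^k = 0.89^3 = 0.704969
(1-p)^(n-k) = 0.11^7 ≈ 0.0000001948717
P = 120 * 0.704969 * 0.0000001948717 ≈ 0.000016

0.000016


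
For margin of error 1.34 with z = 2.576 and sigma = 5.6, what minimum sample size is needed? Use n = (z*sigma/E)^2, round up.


z*sigma/E = 2.576 * 5.6 / 1.34 = 18032/1675 ≈ 10.765373
(z*sigma/E)^2 ≈ 115.893259
round up: n = 116

116


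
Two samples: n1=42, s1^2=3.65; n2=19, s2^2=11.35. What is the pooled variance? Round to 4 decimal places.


sp^2 = ((n1-1)*s1^2 + (n2-1)*s2^2)/(n1+n2-2)
(n1-1)*s1^2 = 41 * 3.65 = 149.65
(n2-1)*s2^2 = 18 * 11.35 = 204.3
numerator = 149.65 + 204.3 = 353.95
n1+n2-2 = 59
sp^2 = 353.95 / 59 = 7079/1180 ≈ 5.999153

5.9992


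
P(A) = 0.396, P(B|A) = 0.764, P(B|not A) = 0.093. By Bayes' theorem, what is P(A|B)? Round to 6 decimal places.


P(A|B) = P(B|A)*P(A) / P(B), P(B) = P(B|A)*P(A) + P(B|not A)*P(not A)
P(B|A)*P(A) = 0.764 * 0.396 = 0.302544
P(B|not A)*P(not A) = 0.093 * 0.604 = 0.056172
P(B) = 0.302544 + 0.056172 = 0.358716
P(A|B) = 0.302544 / 0.358716 ≈ 0.84340816

0.843408


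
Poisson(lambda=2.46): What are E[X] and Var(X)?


E[X] = Var(X) = lambda = 2.46

2.46, 2.46


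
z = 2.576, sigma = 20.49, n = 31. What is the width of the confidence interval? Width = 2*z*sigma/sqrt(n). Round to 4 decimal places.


width = 2*z*sigma/sqrt(n)
2*z*sigma = 2 * 2.576 * 20.49 = 105.56448
sqrt(31) ≈ 5.567764
width = 105.56448 / 5.567764 ≈ 18.959940

18.9599


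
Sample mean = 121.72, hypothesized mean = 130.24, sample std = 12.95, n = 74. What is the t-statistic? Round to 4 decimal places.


t = (xbar - mu0) / (s/sqrt(n))
xbar - mu0 = 121.72 - 130.24 = -8.52
sqrt(74) ≈ 8.60232527
s/sqrt(n) = 12.95 / 8.60232527 ≈ 1.50540692
t = -8.52 / 1.50540692 ≈ -5.659599

-5.6596


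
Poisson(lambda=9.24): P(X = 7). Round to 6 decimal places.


P = e^(-lam) * lam^k / k!
e^(-9.24) ≈ 0.00009707759
lam^k = 9.24^7 ≈ 5750476.043814
k! = 7! = 5040
P = 0.00009707759 * 5750476.043814 / 5040 ≈ 0.110762

0.110762


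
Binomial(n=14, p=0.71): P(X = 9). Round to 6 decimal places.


P = C(n,k) * p^k * (1-p)^(n-k)
C(14,9) = 2002
p^k = 0.71^9 ≈ 0.04584850
(1-p)^(n-k) = 0.29^5 ≈ 0.002051115
P = 2002 * 0.04584850 * 0.002051115 ≈ 0.188269

0.188269


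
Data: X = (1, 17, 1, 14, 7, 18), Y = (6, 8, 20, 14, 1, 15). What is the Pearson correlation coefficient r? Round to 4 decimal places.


r = sum((xi-xbar)(yi-ybar)) / sqrt(sum((xi-xbar)^2) * sum((yi-ybar)^2))
n = 6, xbar = 58/6 = 29/3 ≈ 9.666667, ybar = 64/6 = 32/3 ≈ 10.666667
Sxy = sum((xi-xbar)(yi-ybar)) = 49/3 ≈ 16.333333
Sxx = sum((xi-xbar)^2) = 898/3 ≈ 299.333333
Syy = sum((yi-ybar)^2) = 718/3 ≈ 239.333333
sqrt(Sxx*Syy) ≈ 267.657327
r = Sxy / sqrt(Sxx*Syy) = 16.333333 / 267.657327 ≈ 0.061023

0.0610


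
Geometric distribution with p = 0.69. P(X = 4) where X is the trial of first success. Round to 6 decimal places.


P = (1-p)^(k-1) * p
(1-p)^(k-1) = 0.31^3 = 0.029791
P = 0.029791 * 0.69 = 0.02055579

0.020556


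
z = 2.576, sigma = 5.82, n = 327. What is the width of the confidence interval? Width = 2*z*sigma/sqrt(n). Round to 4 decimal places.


width = 2*z*sigma/sqrt(n)
2*z*sigma = 2 * 2.576 * 5.82 = 29.98464
sqrt(327) ≈ 18.083141
width = 29.98464 / 18.083141 ≈ 1.658154

1.6582


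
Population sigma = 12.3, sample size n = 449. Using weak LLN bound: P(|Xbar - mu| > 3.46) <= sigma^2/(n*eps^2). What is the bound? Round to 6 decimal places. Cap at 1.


bound = min(1, sigma^2/(n*eps^2))
sigma^2 = 12.3^2 = 151.29
n*eps^2 = 449 * 3.46^2 = 449 * 11.9716 = 5375.2484
sigma^2/(n*eps^2) = 151.29 / 5375.2484 ≈ 0.02814568

0.028146


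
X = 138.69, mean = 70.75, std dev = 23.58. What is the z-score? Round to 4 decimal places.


z = (X - mu) / sigma
X - mu = 138.69 - 70.75 = 67.94
z = 67.94 / 23.58 = 3397/1179 ≈ 2.881255

2.8813


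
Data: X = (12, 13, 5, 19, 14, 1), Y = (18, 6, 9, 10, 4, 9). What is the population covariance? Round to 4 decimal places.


Cov = (1/n)*sum((xi-xbar)(yi-ybar))
n = 6, xbar = 64/6 = 32/3 ≈ 10.666667, ybar = 56/6 = 28/3 ≈ 9.333333
sum((xi-xbar)(yi-ybar)) = -10/3 ≈ -3.333333
Cov = -3.333333 / 6 = -5/9 ≈ -0.555556

-0.5556


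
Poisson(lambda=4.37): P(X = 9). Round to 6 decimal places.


P = e^(-lam) * lam^k / k!
e^(-4.37) ≈ 0.01265124
lam^k = 4.37^9 ≈ 581209.805676
k! = 9! = 362880
P = 0.01265124 * 581209.805676 / 362880 ≈ 0.020263

0.020263


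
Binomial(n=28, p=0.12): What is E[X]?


E[X] = n*p = 28 * 0.12 = 3.36

3.36


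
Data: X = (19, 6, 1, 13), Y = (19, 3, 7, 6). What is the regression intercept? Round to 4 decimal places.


a = ybar - b*xbar, where b = sum((xi-xbar)(yi-ybar)) / sum((xi-xbar)^2)
n = 4, xbar = 39/4 = 9.75, ybar = 35/4 = 8.75
Sxy = sum((xi-xbar)(yi-ybar)) = 122.75
Sxx = sum((xi-xbar)^2) = 186.75
b = Sxy / Sxx = 491/747 ≈ 0.657296
a = 8.75 - 0.657296 * 9.75 = 583/249 ≈ 2.341365

2.3414


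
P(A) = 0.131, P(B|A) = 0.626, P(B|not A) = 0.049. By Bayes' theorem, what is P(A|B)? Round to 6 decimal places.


P(A|B) = P(B|A)*P(A) / P(B), P(B) = P(B|A)*P(A) + P(B|not A)*P(not A)
P(B|A)*P(A) = 0.626 * 0.131 = 0.082006
P(B|not A)*P(not A) = 0.049 * 0.869 = 0.042581
P(B) = 0.082006 + 0.042581 = 0.124587
P(A|B) = 0.082006 / 0.124587 ≈ 0.65822277

0.658223


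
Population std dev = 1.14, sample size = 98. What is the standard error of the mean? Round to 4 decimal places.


SE = sigma / sqrt(n)
sqrt(98) ≈ 9.899495
SE = 1.14 / 9.899495 ≈ 0.115157

0.1152


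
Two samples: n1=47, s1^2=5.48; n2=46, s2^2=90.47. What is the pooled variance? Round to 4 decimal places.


sp^2 = ((n1-1)*s1^2 + (n2-1)*s2^2)/(n1+n2-2)
(n1-1)*s1^2 = 46 * 5.48 = 252.08
(n2-1)*s2^2 = 45 * 90.47 = 4071.15
numerator = 252.08 + 4071.15 = 4323.23
n1+n2-2 = 91
sp^2 = 4323.23 / 91 = 432323/9100 ≈ 47.508022

47.5080


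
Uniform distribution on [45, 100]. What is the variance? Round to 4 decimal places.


Var = (b-a)^2 / 12
(b-a)^2 = (100 - 45)^2 = 3025
Var = 3025/12 ≈ 252.083333

252.0833


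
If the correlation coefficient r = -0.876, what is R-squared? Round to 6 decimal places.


R^2 = r^2 = (-0.876)^2 = 0.767376

0.767376


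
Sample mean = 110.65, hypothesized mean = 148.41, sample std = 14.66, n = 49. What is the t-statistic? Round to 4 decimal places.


t = (xbar - mu0) / (s/sqrt(n))
xbar - mu0 = 110.65 - 148.41 = -37.76
sqrt(49) = 7
s/sqrt(n) = 14.66 / 7 = 733/350 ≈ 2.09428571
t = -37.76 / 2.09428571 = -13216/733 ≈ -18.030014

-18.0300


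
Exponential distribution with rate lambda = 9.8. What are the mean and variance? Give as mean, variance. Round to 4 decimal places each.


mean = 1/lam, var = 1/lam^2
mean = 1 / 9.8 = 5/49 ≈ 0.102041
lam^2 = 9.8^2 = 96.04
var = 1 / 96.04 = 25/2401 ≈ 0.010412

0.1020, 0.0104


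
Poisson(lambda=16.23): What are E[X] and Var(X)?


E[X] = Var(X) = lambda = 16.23

16.23, 16.23


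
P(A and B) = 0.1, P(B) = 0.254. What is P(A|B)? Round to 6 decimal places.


P(A|B) = P(A and B) / P(B) = 0.1 / 0.254 = 50/127 ≈ 0.39370079

0.393701


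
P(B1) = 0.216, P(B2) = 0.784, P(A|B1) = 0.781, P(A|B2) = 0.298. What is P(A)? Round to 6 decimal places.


P(A) = P(A|B1)*P(B1) + P(A|B2)*P(B2)
P(A|B1)*P(B1) = 0.781 * 0.216 = 0.168696
P(A|B2)*P(B2) = 0.298 * 0.784 = 0.233632
P(A) = 0.168696 + 0.233632 = 0.402328

0.402328


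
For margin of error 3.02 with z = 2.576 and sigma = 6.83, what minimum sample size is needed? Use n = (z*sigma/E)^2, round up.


z*sigma/E = 2.576 * 6.83 / 3.02 ≈ 5.825854
(z*sigma/E)^2 ≈ 33.940578
round up: n = 34

34


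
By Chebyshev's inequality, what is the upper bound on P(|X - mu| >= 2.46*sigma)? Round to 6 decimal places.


P <= 1/k^2
k^2 = 2.46^2 = 6.0516
1/k^2 = 1 / 6.0516 ≈ 0.16524555

0.165246


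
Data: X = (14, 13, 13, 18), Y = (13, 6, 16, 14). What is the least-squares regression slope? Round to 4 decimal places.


b = sum((xi-xbar)(yi-ybar)) / sum((xi-xbar)^2)
n = 4, xbar = 58/4 = 14.5, ybar = 49/4 = 12.25
Sxy = sum((xi-xbar)(yi-ybar)) = 9.5
Sxx = sum((xi-xbar)^2) = 17
b = Sxy / Sxx = 19/34 ≈ 0.558824

0.5588


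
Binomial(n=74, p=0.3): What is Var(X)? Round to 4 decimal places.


Var = n*p*(1-p) = 74 * 0.3 * 0.7 = 15.54

15.5400


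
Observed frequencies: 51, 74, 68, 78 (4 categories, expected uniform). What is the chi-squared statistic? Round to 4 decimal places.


chi2 = sum((O-E)^2/E), E = total/4
total = 271, E = 271/4 = 67.75
(51 - 67.75)^2 / 67.75 = 280.5625 / 67.75 = 4489/1084 ≈ 4.141144
(74 - 67.75)^2 / 67.75 = 39.0625 / 67.75 = 625/1084 ≈ 0.576568
(68 - 67.75)^2 / 67.75 = 0.0625 / 67.75 = 1/1084 ≈ 0.000923
(78 - 67.75)^2 / 67.75 = 105.0625 / 67.75 = 1681/1084 ≈ 1.550738
chi2 = 1699/271 ≈ 6.269373

6.2694


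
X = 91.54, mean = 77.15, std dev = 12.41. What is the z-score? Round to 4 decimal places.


z = (X - mu) / sigma
X - mu = 91.54 - 77.15 = 14.39
z = 14.39 / 12.41 = 1439/1241 ≈ 1.159549

1.1595


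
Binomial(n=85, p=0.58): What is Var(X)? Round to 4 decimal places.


Var = n*p*(1-p) = 85 * 0.58 * 0.42 = 20.706

20.7060


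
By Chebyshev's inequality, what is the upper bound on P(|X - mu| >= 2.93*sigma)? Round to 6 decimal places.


P <= 1/k^2
k^2 = 2.93^2 = 8.5849
1/k^2 = 1 / 8.5849 ≈ 0.11648359

0.116484


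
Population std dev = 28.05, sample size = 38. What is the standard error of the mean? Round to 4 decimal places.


SE = sigma / sqrt(n)
sqrt(38) ≈ 6.164414
SE = 28.05 / 6.164414 ≈ 4.550311

4.5503


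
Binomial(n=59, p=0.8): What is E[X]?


E[X] = n*p = 59 * 0.8 = 47.2

47.2


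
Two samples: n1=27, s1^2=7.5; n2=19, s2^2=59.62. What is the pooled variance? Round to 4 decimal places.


sp^2 = ((n1-1)*s1^2 + (n2-1)*s2^2)/(n1+n2-2)
(n1-1)*s1^2 = 26 * 7.5 = 195
(n2-1)*s2^2 = 18 * 59.62 = 1073.16
numerator = 195 + 1073.16 = 1268.16
n1+n2-2 = 44
sp^2 = 1268.16 / 44 = 7926/275 ≈ 28.821818

28.8218


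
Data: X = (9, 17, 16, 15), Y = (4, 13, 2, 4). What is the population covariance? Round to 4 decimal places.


Cov = (1/n)*sum((xi-xbar)(yi-ybar))
n = 4, xbar = 57/4 = 14.25, ybar = 23/4 = 5.75
sum((xi-xbar)(yi-ybar)) = 21.25
Cov = 21.25 / 4 = 5.3125

5.3125


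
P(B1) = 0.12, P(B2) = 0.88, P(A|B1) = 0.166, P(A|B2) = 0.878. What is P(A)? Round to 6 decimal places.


P(A) = P(A|B1)*P(B1) + P(A|B2)*P(B2)
P(A|B1)*P(B1) = 0.166 * 0.12 = 0.01992
P(A|B2)*P(B2) = 0.878 * 0.88 = 0.77264
P(A) = 0.01992 + 0.77264 = 0.79256

0.792560


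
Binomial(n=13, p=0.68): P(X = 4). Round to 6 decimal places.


P = C(n,k) * p^k * (1-p)^(n-k)
C(13,4) = 715
p^k = 0.68^4 ≈ 0.2138138
(1-p)^(n-k) = 0.32^9 ≈ 0.00003518437
P = 715 * 0.2138138 * 0.00003518437 ≈ 0.005379

0.005379


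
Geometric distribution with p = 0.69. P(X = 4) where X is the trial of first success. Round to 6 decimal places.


P = (1-p)^(k-1) * p
(1-p)^(k-1) = 0.31^3 = 0.029791
P = 0.029791 * 0.69 = 0.02055579

0.020556


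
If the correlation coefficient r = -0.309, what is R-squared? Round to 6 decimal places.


R^2 = r^2 = (-0.309)^2 = 0.095481

0.095481


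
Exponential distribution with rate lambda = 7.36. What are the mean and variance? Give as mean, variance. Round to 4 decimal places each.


mean = 1/lam, var = 1/lam^2
mean = 1 / 7.36 = 25/184 ≈ 0.135870
lam^2 = 7.36^2 = 54.1696
var = 1 / 54.1696 ≈ 0.018461

0.1359, 0.0185


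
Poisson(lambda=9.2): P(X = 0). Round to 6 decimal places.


P = e^(-lam) * lam^k / k!
e^(-9.2) ≈ 0.0001010394
lam^k = 9.2^0 = 1
k! = 0! = 1
P = 0.0001010394 * 1 / 1 ≈ 0.000101

0.000101


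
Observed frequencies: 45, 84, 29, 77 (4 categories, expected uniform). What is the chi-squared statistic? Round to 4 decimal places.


chi2 = sum((O-E)^2/E), E = total/4
total = 235, E = 235/4 = 58.75
(45 - 58.75)^2 / 58.75 = 189.0625 / 58.75 = 605/188 ≈ 3.218085
(84 - 58.75)^2 / 58.75 = 637.5625 / 58.75 = 10201/940 ≈ 10.852128
(29 - 58.75)^2 / 58.75 = 885.0625 / 58.75 = 14161/940 ≈ 15.064894
(77 - 58.75)^2 / 58.75 = 333.0625 / 58.75 = 5329/940 ≈ 5.669149
chi2 = 8179/235 ≈ 34.804255

34.8043


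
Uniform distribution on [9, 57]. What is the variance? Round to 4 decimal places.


Var = (b-a)^2 / 12
(b-a)^2 = (57 - 9)^2 = 2304
Var = 2304/12 = 192

192.0000


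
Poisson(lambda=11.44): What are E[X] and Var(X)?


E[X] = Var(X) = lambda = 11.44

11.44, 11.44


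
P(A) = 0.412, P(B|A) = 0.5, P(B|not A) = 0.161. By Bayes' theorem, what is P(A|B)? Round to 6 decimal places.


P(A|B) = P(B|A)*P(A) / P(B), P(B) = P(B|A)*P(A) + P(B|not A)*P(not A)
P(B|A)*P(A) = 0.5 * 0.412 = 0.206
P(B|not A)*P(not A) = 0.161 * 0.588 = 0.094668
P(B) = 0.206 + 0.094668 = 0.300668
P(A|B) = 0.206 / 0.300668 ≈ 0.68514109

0.685141


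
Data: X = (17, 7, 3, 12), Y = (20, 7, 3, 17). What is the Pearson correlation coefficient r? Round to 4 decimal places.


r = sum((xi-xbar)(yi-ybar)) / sqrt(sum((xi-xbar)^2) * sum((yi-ybar)^2))
n = 4, xbar = 39/4 = 9.75, ybar = 47/4 = 11.75
Sxy = sum((xi-xbar)(yi-ybar)) = 143.75
Sxx = sum((xi-xbar)^2) = 110.75
Syy = sum((yi-ybar)^2) = 194.75
sqrt(Sxx*Syy) ≈ 146.862393
r = Sxy / sqrt(Sxx*Syy) = 143.75 / 146.862393 ≈ 0.978807

0.9788


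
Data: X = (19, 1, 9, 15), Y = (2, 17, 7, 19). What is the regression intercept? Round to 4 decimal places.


a = ybar - b*xbar, where b = sum((xi-xbar)(yi-ybar)) / sum((xi-xbar)^2)
n = 4, xbar = 44/4 = 11, ybar = 45/4 = 11.25
Sxy = sum((xi-xbar)(yi-ybar)) = -92
Sxx = sum((xi-xbar)^2) = 184
b = Sxy / Sxx = -0.5
a = 11.25 - (-0.5) * 11 = 16.75

16.7500


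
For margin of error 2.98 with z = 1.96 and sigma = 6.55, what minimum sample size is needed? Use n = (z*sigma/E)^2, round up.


z*sigma/E = 1.96 * 6.55 / 2.98 = 6419/1490 ≈ 4.308054
(z*sigma/E)^2 ≈ 18.559327
round up: n = 19

19


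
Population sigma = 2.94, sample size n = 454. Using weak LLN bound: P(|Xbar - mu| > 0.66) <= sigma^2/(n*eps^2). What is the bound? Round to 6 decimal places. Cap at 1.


bound = min(1, sigma^2/(n*eps^2))
sigma^2 = 2.94^2 = 8.6436
n*eps^2 = 454 * 0.66^2 = 454 * 0.4356 = 197.7624
sigma^2/(n*eps^2) = 8.6436 / 197.7624 ≈ 0.04370699

0.043707


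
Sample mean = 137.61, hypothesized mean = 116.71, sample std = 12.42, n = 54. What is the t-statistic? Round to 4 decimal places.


t = (xbar - mu0) / (s/sqrt(n))
xbar - mu0 = 137.61 - 116.71 = 20.9
sqrt(54) ≈ 7.34846923
s/sqrt(n) = 12.42 / 7.34846923 ≈ 1.69014792
t = 20.9 / 1.69014792 ≈ 12.365782

12.3658


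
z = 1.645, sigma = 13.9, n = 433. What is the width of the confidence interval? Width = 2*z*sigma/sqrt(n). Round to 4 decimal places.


width = 2*z*sigma/sqrt(n)
2*z*sigma = 2 * 1.645 * 13.9 = 45.731
sqrt(433) ≈ 20.808652
width = 45.731 / 20.808652 ≈ 2.197692

2.1977


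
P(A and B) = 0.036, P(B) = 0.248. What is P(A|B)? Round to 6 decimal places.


P(A|B) = P(A and B) / P(B) = 0.036 / 0.248 = 9/62 ≈ 0.14516129

0.145161


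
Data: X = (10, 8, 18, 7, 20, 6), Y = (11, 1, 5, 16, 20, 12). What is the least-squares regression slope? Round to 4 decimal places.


b = sum((xi-xbar)(yi-ybar)) / sum((xi-xbar)^2)
n = 6, xbar = 69/6 = 11.5, ybar = 65/6 ≈ 10.833333
Sxy = sum((xi-xbar)(yi-ybar)) = 44.5
Sxx = sum((xi-xbar)^2) = 179.5
b = Sxy / Sxx = 89/359 ≈ 0.247911

0.2479


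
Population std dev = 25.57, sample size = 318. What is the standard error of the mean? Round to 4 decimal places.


SE = sigma / sqrt(n)
sqrt(318) ≈ 17.832555
SE = 25.57 / 17.832555 ≈ 1.433894

1.4339


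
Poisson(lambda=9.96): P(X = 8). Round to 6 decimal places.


P = e^(-lam) * lam^k / k!
e^(-9.96) ≈ 0.00004725274
lam^k = 9.96^8 ≈ 96844443.386277
k! = 8! = 40320
P = 0.00004725274 * 96844443.386277 / 40320 ≈ 0.113496

0.113496


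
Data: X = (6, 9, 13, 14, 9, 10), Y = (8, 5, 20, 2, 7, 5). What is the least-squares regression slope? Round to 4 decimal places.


b = sum((xi-xbar)(yi-ybar)) / sum((xi-xbar)^2)
n = 6, xbar = 61/6 ≈ 10.166667, ybar = 47/6 ≈ 7.833333
Sxy = sum((xi-xbar)(yi-ybar)) = 97/6 ≈ 16.166667
Sxx = sum((xi-xbar)^2) = 257/6 ≈ 42.833333
b = Sxy / Sxx = 97/257 ≈ 0.377432

0.3774


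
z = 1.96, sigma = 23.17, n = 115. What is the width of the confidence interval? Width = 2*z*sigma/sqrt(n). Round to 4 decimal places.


width = 2*z*sigma/sqrt(n)
2*z*sigma = 2 * 1.96 * 23.17 = 90.8264
sqrt(115) ≈ 10.723805
width = 90.8264 / 10.723805 ≈ 8.469605

8.4696


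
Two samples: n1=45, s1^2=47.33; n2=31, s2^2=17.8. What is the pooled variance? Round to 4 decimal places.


sp^2 = ((n1-1)*s1^2 + (n2-1)*s2^2)/(n1+n2-2)
(n1-1)*s1^2 = 44 * 47.33 = 2082.52
(n2-1)*s2^2 = 30 * 17.8 = 534
numerator = 2082.52 + 534 = 2616.52
n1+n2-2 = 74
sp^2 = 2616.52 / 74 = 65413/1850 ≈ 35.358378

35.3584


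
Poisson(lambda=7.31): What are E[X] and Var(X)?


E[X] = Var(X) = lambda = 7.31

7.31, 7.31


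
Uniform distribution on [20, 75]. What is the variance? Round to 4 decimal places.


Var = (b-a)^2 / 12
(b-a)^2 = (75 - 20)^2 = 3025
Var = 3025/12 ≈ 252.083333

252.0833


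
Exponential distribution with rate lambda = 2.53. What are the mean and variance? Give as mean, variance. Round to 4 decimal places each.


mean = 1/lam, var = 1/lam^2
mean = 1 / 2.53 = 100/253 ≈ 0.395257
lam^2 = 2.53^2 = 6.4009
var = 1 / 6.4009 ≈ 0.156228

0.3953, 0.1562


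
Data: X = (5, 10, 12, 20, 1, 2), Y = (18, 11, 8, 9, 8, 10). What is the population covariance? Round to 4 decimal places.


Cov = (1/n)*sum((xi-xbar)(yi-ybar))
n = 6, xbar = 50/6 = 25/3 ≈ 8.333333, ybar = 64/6 = 32/3 ≈ 10.666667
sum((xi-xbar)(yi-ybar)) = -88/3 ≈ -29.333333
Cov = -29.333333 / 6 = -44/9 ≈ -4.888889

-4.8889


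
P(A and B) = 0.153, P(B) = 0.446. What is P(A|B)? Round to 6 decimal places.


P(A|B) = P(A and B) / P(B) = 0.153 / 0.446 = 153/446 ≈ 0.34304933

0.343049


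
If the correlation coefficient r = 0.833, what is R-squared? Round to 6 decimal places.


R^2 = r^2 = (0.833)^2 = 0.693889

0.693889


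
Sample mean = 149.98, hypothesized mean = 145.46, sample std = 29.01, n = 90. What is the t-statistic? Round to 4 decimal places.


t = (xbar - mu0) / (s/sqrt(n))
xbar - mu0 = 149.98 - 145.46 = 4.52
sqrt(90) ≈ 9.48683298
s/sqrt(n) = 29.01 / 9.48683298 ≈ 3.05792250
t = 4.52 / 3.05792250 ≈ 1.478128

1.4781


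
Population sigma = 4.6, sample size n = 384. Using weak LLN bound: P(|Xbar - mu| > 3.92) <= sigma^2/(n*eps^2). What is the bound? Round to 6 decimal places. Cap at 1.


bound = min(1, sigma^2/(n*eps^2))
sigma^2 = 4.6^2 = 21.16
n*eps^2 = 384 * 3.92^2 = 384 * 15.3664 = 5900.6976
sigma^2/(n*eps^2) = 21.16 / 5900.6976 ≈ 0.00358602

0.003586


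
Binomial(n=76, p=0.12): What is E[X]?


E[X] = n*p = 76 * 0.12 = 9.12

9.12


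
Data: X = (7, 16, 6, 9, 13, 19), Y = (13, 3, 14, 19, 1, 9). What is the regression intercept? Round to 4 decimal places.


a = ybar - b*xbar, where b = sum((xi-xbar)(yi-ybar)) / sum((xi-xbar)^2)
n = 6, xbar = 70/6 = 35/3 ≈ 11.666667, ybar = 59/6 ≈ 9.833333
Sxy = sum((xi-xbar)(yi-ybar)) = -331/3 ≈ -110.333333
Sxx = sum((xi-xbar)^2) = 406/3 ≈ 135.333333
b = Sxy / Sxx = -331/406 ≈ -0.815271
a = 9.833333 - (-0.815271) * 11.666667 = 561/29 ≈ 19.344828

19.3448


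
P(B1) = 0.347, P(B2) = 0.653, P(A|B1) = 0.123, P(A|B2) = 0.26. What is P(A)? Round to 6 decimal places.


P(A) = P(A|B1)*P(B1) + P(A|B2)*P(B2)
P(A|B1)*P(B1) = 0.123 * 0.347 = 0.042681
P(A|B2)*P(B2) = 0.26 * 0.653 = 0.16978
P(A) = 0.042681 + 0.16978 = 0.212461

0.212461


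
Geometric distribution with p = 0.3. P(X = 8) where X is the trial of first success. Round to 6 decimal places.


P = (1-p)^(k-1) * p
(1-p)^(k-1) = 0.7^7 = 0.0823543
P = 0.0823543 * 0.3 = 0.02470629

0.024706


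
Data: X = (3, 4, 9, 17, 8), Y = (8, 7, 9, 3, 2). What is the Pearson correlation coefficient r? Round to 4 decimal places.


r = sum((xi-xbar)(yi-ybar)) / sqrt(sum((xi-xbar)^2) * sum((yi-ybar)^2))
n = 5, xbar = 41/5 = 8.2, ybar = 29/5 = 5.8
Sxy = sum((xi-xbar)(yi-ybar)) = -37.8
Sxx = sum((xi-xbar)^2) = 122.8
Syy = sum((yi-ybar)^2) = 38.8
sqrt(Sxx*Syy) ≈ 69.026372
r = Sxy / sqrt(Sxx*Syy) = -37.8 / 69.026372 ≈ -0.547617

-0.5476


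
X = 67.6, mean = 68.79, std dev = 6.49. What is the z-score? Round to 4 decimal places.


z = (X - mu) / sigma
X - mu = 67.6 - 68.79 = -1.19
z = -1.19 / 6.49 = -119/649 ≈ -0.183359

-0.1834


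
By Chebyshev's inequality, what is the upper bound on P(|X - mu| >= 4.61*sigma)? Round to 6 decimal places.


P <= 1/k^2
k^2 = 4.61^2 = 21.2521
1/k^2 = 1 / 21.2521 ≈ 0.04705417

0.047054


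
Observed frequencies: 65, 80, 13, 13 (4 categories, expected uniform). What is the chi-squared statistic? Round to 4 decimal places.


chi2 = sum((O-E)^2/E), E = total/4
total = 171, E = 171/4 = 42.75
(65 - 42.75)^2 / 42.75 = 495.0625 / 42.75 = 7921/684 ≈ 11.580409
(80 - 42.75)^2 / 42.75 = 1387.5625 / 42.75 = 22201/684 ≈ 32.457602
(13 - 42.75)^2 / 42.75 = 885.0625 / 42.75 = 14161/684 ≈ 20.703216
(13 - 42.75)^2 / 42.75 = 885.0625 / 42.75 = 14161/684 ≈ 20.703216
chi2 = 769/9 ≈ 85.444444

85.4444


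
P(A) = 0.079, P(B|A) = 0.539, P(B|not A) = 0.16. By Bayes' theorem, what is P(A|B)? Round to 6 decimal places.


P(A|B) = P(B|A)*P(A) / P(B), P(B) = P(B|A)*P(A) + P(B|not A)*P(not A)
P(B|A)*P(A) = 0.539 * 0.079 = 0.042581
P(B|not A)*P(not A) = 0.16 * 0.921 = 0.14736
P(B) = 0.042581 + 0.14736 = 0.189941
P(A|B) = 0.042581 / 0.189941 ≈ 0.22418014

0.224180


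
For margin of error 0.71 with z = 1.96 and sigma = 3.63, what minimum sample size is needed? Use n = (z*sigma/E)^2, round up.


z*sigma/E = 1.96 * 3.63 / 0.71 = 17787/1775 ≈ 10.020845
(z*sigma/E)^2 ≈ 100.417336
round up: n = 101

101


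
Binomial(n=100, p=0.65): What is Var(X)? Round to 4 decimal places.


Var = n*p*(1-p) = 100 * 0.65 * 0.35 = 22.75

22.7500


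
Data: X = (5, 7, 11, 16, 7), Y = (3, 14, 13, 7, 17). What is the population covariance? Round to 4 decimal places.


Cov = (1/n)*sum((xi-xbar)(yi-ybar))
n = 5, xbar = 46/5 = 9.2, ybar = 54/5 = 10.8
sum((xi-xbar)(yi-ybar)) = -9.8
Cov = -9.8 / 5 = -1.96

-1.9600


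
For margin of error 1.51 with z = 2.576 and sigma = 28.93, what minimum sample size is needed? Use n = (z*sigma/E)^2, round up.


z*sigma/E = 2.576 * 28.93 / 1.51 ≈ 49.353430
(z*sigma/E)^2 ≈ 2435.761099
round up: n = 2436

2436


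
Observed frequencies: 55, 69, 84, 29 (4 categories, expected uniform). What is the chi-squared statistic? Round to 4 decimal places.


chi2 = sum((O-E)^2/E), E = total/4
total = 237, E = 237/4 = 59.25
(55 - 59.25)^2 / 59.25 = 18.0625 / 59.25 = 289/948 ≈ 0.304852
(69 - 59.25)^2 / 59.25 = 95.0625 / 59.25 = 507/316 ≈ 1.604430
(84 - 59.25)^2 / 59.25 = 612.5625 / 59.25 = 3267/316 ≈ 10.338608
(29 - 59.25)^2 / 59.25 = 915.0625 / 59.25 = 14641/948 ≈ 15.444093
chi2 = 6563/237 ≈ 27.691983

27.6920


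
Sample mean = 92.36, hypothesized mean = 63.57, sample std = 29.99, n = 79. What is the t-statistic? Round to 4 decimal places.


t = (xbar - mu0) / (s/sqrt(n))
xbar - mu0 = 92.36 - 63.57 = 28.79
sqrt(79) ≈ 8.88819442
s/sqrt(n) = 29.99 / 8.88819442 ≈ 3.37413861
t = 28.79 / 3.37413861 ≈ 8.532548

8.5325


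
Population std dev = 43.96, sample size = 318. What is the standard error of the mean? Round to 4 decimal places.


SE = sigma / sqrt(n)
sqrt(318) ≈ 17.832555
SE = 43.96 / 17.832555 ≈ 2.465154

2.4652


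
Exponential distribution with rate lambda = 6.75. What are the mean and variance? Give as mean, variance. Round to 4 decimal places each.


mean = 1/lam, var = 1/lam^2
mean = 1 / 6.75 = 4/27 ≈ 0.148148
lam^2 = 6.75^2 = 45.5625
var = 1 / 45.5625 = 16/729 ≈ 0.021948

0.1481, 0.0219


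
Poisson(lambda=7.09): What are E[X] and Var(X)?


E[X] = Var(X) = lambda = 7.09

7.09, 7.09


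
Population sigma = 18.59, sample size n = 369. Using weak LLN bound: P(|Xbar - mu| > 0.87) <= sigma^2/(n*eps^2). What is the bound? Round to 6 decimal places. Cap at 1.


bound = min(1, sigma^2/(n*eps^2))
sigma^2 = 18.59^2 = 345.5881
n*eps^2 = 369 * 0.87^2 = 369 * 0.7569 = 279.2961
sigma^2/(n*eps^2) = 345.5881 / 279.2961 ≈ 1.23735383
this exceeds 1, so the bound is capped at 1

1.000000


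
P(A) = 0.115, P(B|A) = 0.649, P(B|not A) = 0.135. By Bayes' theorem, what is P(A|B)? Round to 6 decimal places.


P(A|B) = P(B|A)*P(A) / P(B), P(B) = P(B|A)*P(A) + P(B|not A)*P(not A)
P(B|A)*P(A) = 0.649 * 0.115 = 0.074635
P(B|not A)*P(not A) = 0.135 * 0.885 = 0.119475
P(B) = 0.074635 + 0.119475 = 0.19411
P(A|B) = 0.074635 / 0.19411 = 253/658 ≈ 0.38449848

0.384498
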